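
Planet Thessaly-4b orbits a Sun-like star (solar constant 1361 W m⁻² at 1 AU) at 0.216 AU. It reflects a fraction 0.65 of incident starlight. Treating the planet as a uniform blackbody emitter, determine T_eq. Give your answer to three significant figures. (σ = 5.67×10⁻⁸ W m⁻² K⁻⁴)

T_eq ≈ 461 K

Flux at 0.216 AU: S = 1361/0.216² = 2.92×10⁴ W m⁻².
Energy balance: absorbed = emitted ⇒ πR²·S(1−A) = 4πR²·σT_eq⁴, so T_eq⁴ = S(1−A)/(4σ).
T_eq = [2.92×10⁴ × 0.35 / (4 × 5.67×10⁻⁸)]^(1/4) = (4.50×10¹⁰)^(1/4) = 461 K.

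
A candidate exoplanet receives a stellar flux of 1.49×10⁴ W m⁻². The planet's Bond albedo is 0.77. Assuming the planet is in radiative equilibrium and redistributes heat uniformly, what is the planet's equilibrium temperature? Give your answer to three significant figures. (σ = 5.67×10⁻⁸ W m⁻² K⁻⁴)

T_eq ≈ 351 K

Energy balance: absorbed = emitted ⇒ πR²·S(1−A) = 4πR²·σT_eq⁴, so T_eq⁴ = S(1−A)/(4σ).
T_eq = [1.49×10⁴ × 0.23 / (4 × 5.67×10⁻⁸)]^(1/4) = (1.51×10¹⁰)^(1/4) = 351 K.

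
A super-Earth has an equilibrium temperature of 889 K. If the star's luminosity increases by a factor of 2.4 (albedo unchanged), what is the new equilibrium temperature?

T_eq ∝ L^(1/4) · d^(−1/2).
T′ = 889 × 2.4^(1/4) = 1110 K.

T_eq ≈ 1110 K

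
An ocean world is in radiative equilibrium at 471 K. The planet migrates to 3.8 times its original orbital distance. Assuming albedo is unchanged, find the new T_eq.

T_eq ≈ 242 K

T_eq ∝ L^(1/4) · d^(−1/2).
T′ = 471 / 3.8^(1/2) = 242 K.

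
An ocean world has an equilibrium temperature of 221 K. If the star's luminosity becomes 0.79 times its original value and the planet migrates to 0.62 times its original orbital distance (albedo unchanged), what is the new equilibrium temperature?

T_eq ≈ 265 K

T_eq ∝ L^(1/4) · d^(−1/2).
T′ = 221 × 0.79^(1/4) / 0.62^(1/2) = 265 K.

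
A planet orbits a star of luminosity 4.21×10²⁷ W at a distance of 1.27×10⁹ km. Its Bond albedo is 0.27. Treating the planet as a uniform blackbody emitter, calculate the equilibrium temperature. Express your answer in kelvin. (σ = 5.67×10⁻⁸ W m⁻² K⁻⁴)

d = 1.27×10⁹ km = 1.27×10¹² m.
Flux: S = L/(4πd²) = 4.21×10²⁷/(4π×(1.27×10¹²)²) = 208 W m⁻².
Energy balance: absorbed = emitted ⇒ πR²·S(1−A) = 4πR²·σT_eq⁴, so T_eq⁴ = S(1−A)/(4σ).
T_eq = [208 × 0.73 / (4 × 5.67×10⁻⁸)]^(1/4) = (6.69×10⁸)^(1/4) = 161 K.

T_eq ≈ 161 K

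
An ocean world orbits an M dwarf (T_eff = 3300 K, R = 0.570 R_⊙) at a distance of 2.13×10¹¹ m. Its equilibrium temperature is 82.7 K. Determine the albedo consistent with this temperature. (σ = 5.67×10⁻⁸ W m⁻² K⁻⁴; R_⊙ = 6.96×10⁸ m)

A ≈ 0.55

R_⋆ = 0.570 × 6.96×10⁸ = 3.97×10⁸ m.
L = 4πR_⋆²σT_⋆⁴ = 4π(3.97×10⁸)² × 5.67×10⁻⁸ × (3300)⁴ = 1.33×10²⁵ W.
S = L/(4πd²) = 23.3 W m⁻².
From T_eq⁴ = S(1−A)/(4σ): 1−A = 4σT_eq⁴/S.
1−A = 4 × 5.67×10⁻⁸ × (82.7)⁴ / 23.3 = 0.455.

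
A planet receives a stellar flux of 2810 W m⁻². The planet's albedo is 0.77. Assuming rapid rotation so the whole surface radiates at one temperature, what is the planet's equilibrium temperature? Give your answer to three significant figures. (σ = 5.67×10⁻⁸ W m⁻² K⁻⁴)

T_eq ≈ 231 K

Energy balance: absorbed = emitted ⇒ πR²·S(1−A) = 4πR²·σT_eq⁴, so T_eq⁴ = S(1−A)/(4σ).
T_eq = [2810 × 0.23 / (4 × 5.67×10⁻⁸)]^(1/4) = (2.85×10⁹)^(1/4) = 231 K.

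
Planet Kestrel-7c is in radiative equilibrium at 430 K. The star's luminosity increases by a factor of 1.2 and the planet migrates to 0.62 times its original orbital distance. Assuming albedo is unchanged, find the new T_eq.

T_eq ≈ 572 K

T_eq ∝ L^(1/4) · d^(−1/2).
T′ = 430 × 1.2^(1/4) / 0.62^(1/2) = 572 K.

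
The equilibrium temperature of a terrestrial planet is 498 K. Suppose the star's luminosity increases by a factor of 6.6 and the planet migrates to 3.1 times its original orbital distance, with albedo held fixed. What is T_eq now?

T_eq ≈ 453 K

T_eq ∝ L^(1/4) · d^(−1/2).
T′ = 498 × 6.6^(1/4) / 3.1^(1/2) = 453 K.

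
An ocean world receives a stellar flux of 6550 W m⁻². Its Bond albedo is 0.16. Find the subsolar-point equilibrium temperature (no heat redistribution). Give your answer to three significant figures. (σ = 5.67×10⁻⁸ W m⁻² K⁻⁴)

T_ss ≈ 558 K

At the subsolar point the surface absorbs S(1−A) and emits σT⁴ per unit area — no factor of 4, since only the local patch is in balance.
T = [6550 × 0.84 / 5.67×10⁻⁸]^(1/4) = (9.70×10¹⁰)^(1/4) = 558 K.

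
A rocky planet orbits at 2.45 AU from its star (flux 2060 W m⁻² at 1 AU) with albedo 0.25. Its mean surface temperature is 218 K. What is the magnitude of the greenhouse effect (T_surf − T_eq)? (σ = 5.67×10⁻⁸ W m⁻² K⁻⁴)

ΔT ≈ 34.5 K

S = 2060/2.45² = 343.2 W m⁻².
T_eq = [S(1−A)/(4σ)]^(1/4) = [343.2×0.75/(4×5.67×10⁻⁸)]^(1/4) = 183.5 K.
ΔT = T_surf − T_eq = 218 − 183.5.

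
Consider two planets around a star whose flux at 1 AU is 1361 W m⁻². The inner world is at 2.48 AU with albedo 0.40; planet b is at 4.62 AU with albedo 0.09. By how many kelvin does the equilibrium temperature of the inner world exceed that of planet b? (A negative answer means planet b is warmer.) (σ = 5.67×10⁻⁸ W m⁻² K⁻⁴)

T_eq = [S₀(1−A)/(4σd²)]^(1/4), so T ∝ (1−A)^(1/4) / √d.
T₁ = [1361×0.60/(4×5.67×10⁻⁸×2.48²)]^(1/4) = 155.55 K.
T₂ = [1361×0.91/(4×5.67×10⁻⁸×4.62²)]^(1/4) = 126.47 K.

ΔT ≈ 29.1 K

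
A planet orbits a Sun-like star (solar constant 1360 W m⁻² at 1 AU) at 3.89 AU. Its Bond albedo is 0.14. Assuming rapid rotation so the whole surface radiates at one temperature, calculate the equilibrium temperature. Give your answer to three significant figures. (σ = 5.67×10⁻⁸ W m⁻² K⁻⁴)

T_eq ≈ 136 K

Flux at 3.89 AU: S = 1360/3.89² = 89.9 W m⁻².
Energy balance: absorbed = emitted ⇒ πR²·S(1−A) = 4πR²·σT_eq⁴, so T_eq⁴ = S(1−A)/(4σ).
T_eq = [89.9 × 0.86 / (4 × 5.67×10⁻⁸)]^(1/4) = (3.41×10⁸)^(1/4) = 136 K.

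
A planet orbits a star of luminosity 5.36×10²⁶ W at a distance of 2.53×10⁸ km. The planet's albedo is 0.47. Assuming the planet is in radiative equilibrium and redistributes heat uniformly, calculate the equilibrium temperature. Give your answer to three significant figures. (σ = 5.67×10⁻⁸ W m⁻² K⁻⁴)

d = 2.53×10⁸ km = 2.53×10¹¹ m.
Flux: S = L/(4πd²) = 5.36×10²⁶/(4π×(2.53×10¹¹)²) = 666 W m⁻².
Energy balance: absorbed = emitted ⇒ πR²·S(1−A) = 4πR²·σT_eq⁴, so T_eq⁴ = S(1−A)/(4σ).
T_eq = [666 × 0.53 / (4 × 5.67×10⁻⁸)]^(1/4) = (1.56×10⁹)^(1/4) = 199 K.

T_eq ≈ 199 K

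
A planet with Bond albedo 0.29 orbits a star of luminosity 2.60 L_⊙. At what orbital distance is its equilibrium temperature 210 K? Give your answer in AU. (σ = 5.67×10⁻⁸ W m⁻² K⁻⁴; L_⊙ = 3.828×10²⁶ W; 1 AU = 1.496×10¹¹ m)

d ≈ 2.39 AU

L = 2.60 × 3.828×10²⁶ = 9.95×10²⁶ W.
From T_eq⁴ = L(1−A)/(16πσd²): d = √[L(1−A)/(16πσT_eq⁴)].
d = √[9.95×10²⁶ × 0.71 / (16π × 5.67×10⁻⁸ × (210)⁴)] = 3.57×10¹¹ m = 2.39 AU.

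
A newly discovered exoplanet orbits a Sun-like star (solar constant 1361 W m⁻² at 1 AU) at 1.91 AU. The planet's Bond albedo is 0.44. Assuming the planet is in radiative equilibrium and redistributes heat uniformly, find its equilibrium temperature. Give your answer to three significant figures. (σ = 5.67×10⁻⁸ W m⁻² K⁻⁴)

Flux at 1.91 AU: S = 1361/1.91² = 373 W m⁻².
Energy balance: absorbed = emitted ⇒ πR²·S(1−A) = 4πR²·σT_eq⁴, so T_eq⁴ = S(1−A)/(4σ).
T_eq = [373 × 0.56 / (4 × 5.67×10⁻⁸)]^(1/4) = (9.21×10⁸)^(1/4) = 174 K.

T_eq ≈ 174 K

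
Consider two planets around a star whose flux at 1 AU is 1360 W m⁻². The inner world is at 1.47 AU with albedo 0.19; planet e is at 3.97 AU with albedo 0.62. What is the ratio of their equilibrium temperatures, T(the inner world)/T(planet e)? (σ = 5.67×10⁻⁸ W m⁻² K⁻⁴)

T₁/T₂ ≈ 1.986

T_eq = [S₀(1−A)/(4σd²)]^(1/4), so T ∝ (1−A)^(1/4) / √d.
T₁ = [1360×0.81/(4×5.67×10⁻⁸×1.47²)]^(1/4) = 217.74 K.
T₂ = [1360×0.38/(4×5.67×10⁻⁸×3.97²)]^(1/4) = 109.65 K.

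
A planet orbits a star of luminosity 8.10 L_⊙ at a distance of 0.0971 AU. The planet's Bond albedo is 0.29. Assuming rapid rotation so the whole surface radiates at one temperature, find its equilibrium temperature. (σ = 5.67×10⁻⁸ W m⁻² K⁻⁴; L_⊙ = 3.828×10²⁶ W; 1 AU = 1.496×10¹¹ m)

d = 0.0971 AU = 1.45×10¹⁰ m.
L = 8.10 × 3.828×10²⁶ = 3.10×10²⁷ W.
Flux: S = L/(4πd²) = 3.10×10²⁷/(4π×(1.45×10¹⁰)²) = 1.17×10⁶ W m⁻².
Energy balance: absorbed = emitted ⇒ πR²·S(1−A) = 4πR²·σT_eq⁴, so T_eq⁴ = S(1−A)/(4σ).
T_eq = [1.17×10⁶ × 0.71 / (4 × 5.67×10⁻⁸)]^(1/4) = (3.66×10¹²)^(1/4) = 1380 K.

T_eq ≈ 1380 K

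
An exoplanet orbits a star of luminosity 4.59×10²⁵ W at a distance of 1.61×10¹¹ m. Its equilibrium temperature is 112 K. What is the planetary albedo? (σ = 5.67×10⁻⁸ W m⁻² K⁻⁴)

A ≈ 0.75

Flux: S = L/(4πd²) = 4.59×10²⁵/(4π×(1.61×10¹¹)²) = 141 W m⁻².
From T_eq⁴ = S(1−A)/(4σ): 1−A = 4σT_eq⁴/S.
1−A = 4 × 5.67×10⁻⁸ × (112)⁴ / 141 = 0.253.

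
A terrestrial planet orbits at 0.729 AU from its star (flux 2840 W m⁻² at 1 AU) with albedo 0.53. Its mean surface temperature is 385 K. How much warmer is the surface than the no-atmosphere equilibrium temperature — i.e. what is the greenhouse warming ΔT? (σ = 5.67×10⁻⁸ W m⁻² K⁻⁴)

S = 2840/0.729² = 5344 W m⁻².
T_eq = [S(1−A)/(4σ)]^(1/4) = [5344×0.47/(4×5.67×10⁻⁸)]^(1/4) = 324.4 K.
ΔT = T_surf − T_eq = 385 − 324.4.

ΔT ≈ 60.6 K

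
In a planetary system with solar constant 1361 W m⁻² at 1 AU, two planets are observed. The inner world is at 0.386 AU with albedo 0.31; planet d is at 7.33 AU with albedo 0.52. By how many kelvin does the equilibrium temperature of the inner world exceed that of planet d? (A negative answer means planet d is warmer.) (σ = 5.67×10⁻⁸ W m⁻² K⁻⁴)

T_eq = [S₀(1−A)/(4σd²)]^(1/4), so T ∝ (1−A)^(1/4) / √d.
T₁ = [1361×0.69/(4×5.67×10⁻⁸×0.386²)]^(1/4) = 408.29 K.
T₂ = [1361×0.48/(4×5.67×10⁻⁸×7.33²)]^(1/4) = 85.57 K.

ΔT ≈ 322.7 K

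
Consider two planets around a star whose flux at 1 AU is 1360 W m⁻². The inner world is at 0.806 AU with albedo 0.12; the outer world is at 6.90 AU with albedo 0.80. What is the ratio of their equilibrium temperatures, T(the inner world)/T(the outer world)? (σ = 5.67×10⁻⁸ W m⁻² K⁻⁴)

T₁/T₂ ≈ 4.238

T_eq = [S₀(1−A)/(4σd²)]^(1/4), so T ∝ (1−A)^(1/4) / √d.
T₁ = [1360×0.88/(4×5.67×10⁻⁸×0.806²)]^(1/4) = 300.21 K.
T₂ = [1360×0.20/(4×5.67×10⁻⁸×6.90²)]^(1/4) = 70.84 K.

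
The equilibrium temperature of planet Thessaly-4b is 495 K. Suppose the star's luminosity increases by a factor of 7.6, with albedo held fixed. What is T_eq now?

T_eq ∝ L^(1/4) · d^(−1/2).
T′ = 495 × 7.6^(1/4) = 822 K.

T_eq ≈ 822 K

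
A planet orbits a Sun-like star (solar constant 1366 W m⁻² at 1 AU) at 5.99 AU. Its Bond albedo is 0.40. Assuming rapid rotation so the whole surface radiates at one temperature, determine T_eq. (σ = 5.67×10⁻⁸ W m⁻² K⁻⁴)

Flux at 5.99 AU: S = 1366/5.99² = 38.1 W m⁻².
Energy balance: absorbed = emitted ⇒ πR²·S(1−A) = 4πR²·σT_eq⁴, so T_eq⁴ = S(1−A)/(4σ).
T_eq = [38.1 × 0.60 / (4 × 5.67×10⁻⁸)]^(1/4) = (1.01×10⁸)^(1/4) = 100 K.

T_eq ≈ 100 K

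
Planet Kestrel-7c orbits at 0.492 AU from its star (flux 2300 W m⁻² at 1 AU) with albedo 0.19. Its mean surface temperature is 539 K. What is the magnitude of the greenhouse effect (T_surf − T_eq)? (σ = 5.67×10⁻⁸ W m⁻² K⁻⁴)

ΔT ≈ 109.8 K

S = 2300/0.492² = 9502 W m⁻².
T_eq = [S(1−A)/(4σ)]^(1/4) = [9502×0.81/(4×5.67×10⁻⁸)]^(1/4) = 429.2 K.
ΔT = T_surf − T_eq = 539 − 429.2.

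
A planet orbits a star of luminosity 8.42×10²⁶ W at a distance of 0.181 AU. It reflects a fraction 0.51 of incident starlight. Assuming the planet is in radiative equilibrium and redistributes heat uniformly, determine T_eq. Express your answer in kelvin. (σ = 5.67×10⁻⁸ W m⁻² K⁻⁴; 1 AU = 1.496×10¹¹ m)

d = 0.181 AU = 2.71×10¹⁰ m.
Flux: S = L/(4πd²) = 8.42×10²⁶/(4π×(2.71×10¹⁰)²) = 9.14×10⁴ W m⁻².
Energy balance: absorbed = emitted ⇒ πR²·S(1−A) = 4πR²·σT_eq⁴, so T_eq⁴ = S(1−A)/(4σ).
T_eq = [9.14×10⁴ × 0.49 / (4 × 5.67×10⁻⁸)]^(1/4) = (1.97×10¹¹)^(1/4) = 667 K.

T_eq ≈ 667 K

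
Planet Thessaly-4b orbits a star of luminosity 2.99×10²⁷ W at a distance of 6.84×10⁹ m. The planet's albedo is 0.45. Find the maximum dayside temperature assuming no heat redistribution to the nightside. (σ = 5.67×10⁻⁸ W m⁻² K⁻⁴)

Flux: S = L/(4πd²) = 2.99×10²⁷/(4π×(6.84×10⁹)²) = 5.09×10⁶ W m⁻².
With no redistribution each surface element balances locally: S(1−A) = σT⁴.
T = [5.09×10⁶ × 0.55 / 5.67×10⁻⁸]^(1/4) = (4.93×10¹³)^(1/4) = 2650 K.

T_ss ≈ 2650 K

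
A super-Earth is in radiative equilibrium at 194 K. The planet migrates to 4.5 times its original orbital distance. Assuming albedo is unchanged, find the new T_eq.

T_eq ≈ 91.5 K

T_eq ∝ L^(1/4) · d^(−1/2).
T′ = 194 / 4.5^(1/2) = 91.5 K.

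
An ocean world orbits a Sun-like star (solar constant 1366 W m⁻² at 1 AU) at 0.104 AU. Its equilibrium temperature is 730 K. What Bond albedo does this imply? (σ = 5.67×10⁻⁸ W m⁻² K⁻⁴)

Flux at 0.104 AU: S = 1366/0.104² = 1.26×10⁵ W m⁻².
From T_eq⁴ = S(1−A)/(4σ): 1−A = 4σT_eq⁴/S.
1−A = 4 × 5.67×10⁻⁸ × (730)⁴ / 1.26×10⁵ = 0.510.

A ≈ 0.49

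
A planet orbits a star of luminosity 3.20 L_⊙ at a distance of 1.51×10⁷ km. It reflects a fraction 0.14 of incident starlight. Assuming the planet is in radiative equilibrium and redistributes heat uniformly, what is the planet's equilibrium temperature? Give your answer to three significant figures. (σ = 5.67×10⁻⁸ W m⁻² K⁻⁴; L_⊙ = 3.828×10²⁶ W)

T_eq ≈ 1130 K

d = 1.51×10⁷ km = 1.51×10¹⁰ m.
L = 3.20 × 3.828×10²⁶ = 1.22×10²⁷ W.
Flux: S = L/(4πd²) = 1.22×10²⁷/(4π×(1.51×10¹⁰)²) = 4.28×10⁵ W m⁻².
Energy balance: absorbed = emitted ⇒ πR²·S(1−A) = 4πR²·σT_eq⁴, so T_eq⁴ = S(1−A)/(4σ).
T_eq = [4.28×10⁵ × 0.86 / (4 × 5.67×10⁻⁸)]^(1/4) = (1.62×10¹²)^(1/4) = 1130 K.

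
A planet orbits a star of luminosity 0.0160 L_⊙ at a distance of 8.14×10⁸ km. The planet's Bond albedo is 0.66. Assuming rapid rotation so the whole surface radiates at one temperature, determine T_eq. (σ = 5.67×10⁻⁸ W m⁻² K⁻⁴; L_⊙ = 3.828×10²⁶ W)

T_eq ≈ 32.4 K

d = 8.14×10⁸ km = 8.14×10¹¹ m.
L = 0.0160 × 3.828×10²⁶ = 6.12×10²⁴ W.
Flux: S = L/(4πd²) = 6.12×10²⁴/(4π×(8.14×10¹¹)²) = 0.736 W m⁻².
Energy balance: absorbed = emitted ⇒ πR²·S(1−A) = 4πR²·σT_eq⁴, so T_eq⁴ = S(1−A)/(4σ).
T_eq = [0.736 × 0.34 / (4 × 5.67×10⁻⁸)]^(1/4) = (1.10×10⁶)^(1/4) = 32.4 K.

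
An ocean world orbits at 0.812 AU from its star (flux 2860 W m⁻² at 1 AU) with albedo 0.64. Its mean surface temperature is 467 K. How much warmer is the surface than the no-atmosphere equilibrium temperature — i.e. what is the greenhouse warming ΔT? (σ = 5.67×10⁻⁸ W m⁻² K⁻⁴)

ΔT ≈ 178.9 K

S = 2860/0.812² = 4338 W m⁻².
T_eq = [S(1−A)/(4σ)]^(1/4) = [4338×0.36/(4×5.67×10⁻⁸)]^(1/4) = 288.1 K.
ΔT = T_surf − T_eq = 467 − 288.1.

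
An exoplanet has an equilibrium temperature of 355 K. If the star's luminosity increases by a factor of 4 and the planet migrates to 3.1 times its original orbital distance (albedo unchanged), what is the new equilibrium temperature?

T_eq ∝ L^(1/4) · d^(−1/2).
T′ = 355 × 4^(1/4) / 3.1^(1/2) = 285 K.

T_eq ≈ 285 K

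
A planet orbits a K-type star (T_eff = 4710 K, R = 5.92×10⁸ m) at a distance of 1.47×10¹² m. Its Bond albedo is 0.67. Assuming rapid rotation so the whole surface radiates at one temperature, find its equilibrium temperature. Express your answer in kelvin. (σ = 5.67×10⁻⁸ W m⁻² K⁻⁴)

L = 4πR_⋆²σT_⋆⁴ = 4π(5.92×10⁸)² × 5.67×10⁻⁸ × (4710)⁴ = 1.23×10²⁶ W.
S = L/(4πd²) = 4.53 W m⁻².
Energy balance: absorbed = emitted ⇒ πR²·S(1−A) = 4πR²·σT_eq⁴, so T_eq⁴ = S(1−A)/(4σ).
T_eq = [4.53 × 0.33 / (4 × 5.67×10⁻⁸)]^(1/4) = (6.58×10⁶)^(1/4) = 50.7 K.

T_eq ≈ 50.7 K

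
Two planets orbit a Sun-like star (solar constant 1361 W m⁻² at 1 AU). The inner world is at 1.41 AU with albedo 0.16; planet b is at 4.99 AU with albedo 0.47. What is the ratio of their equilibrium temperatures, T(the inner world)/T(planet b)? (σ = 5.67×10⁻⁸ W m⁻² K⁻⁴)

T₁/T₂ ≈ 2.111

T_eq = [S₀(1−A)/(4σd²)]^(1/4), so T ∝ (1−A)^(1/4) / √d.
T₁ = [1361×0.84/(4×5.67×10⁻⁸×1.41²)]^(1/4) = 224.40 K.
T₂ = [1361×0.53/(4×5.67×10⁻⁸×4.99²)]^(1/4) = 106.31 K.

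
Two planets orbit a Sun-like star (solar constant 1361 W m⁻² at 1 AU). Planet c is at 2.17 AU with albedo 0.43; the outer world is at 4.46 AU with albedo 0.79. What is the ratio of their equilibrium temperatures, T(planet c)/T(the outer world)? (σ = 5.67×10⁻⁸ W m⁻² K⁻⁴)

T₁/T₂ ≈ 1.840

T_eq = [S₀(1−A)/(4σd²)]^(1/4), so T ∝ (1−A)^(1/4) / √d.
T₁ = [1361×0.57/(4×5.67×10⁻⁸×2.17²)]^(1/4) = 164.17 K.
T₂ = [1361×0.21/(4×5.67×10⁻⁸×4.46²)]^(1/4) = 89.22 K.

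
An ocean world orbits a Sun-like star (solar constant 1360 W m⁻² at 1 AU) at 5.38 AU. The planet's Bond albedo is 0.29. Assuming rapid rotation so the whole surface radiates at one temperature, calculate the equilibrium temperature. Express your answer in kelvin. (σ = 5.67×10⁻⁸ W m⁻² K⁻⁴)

Flux at 5.38 AU: S = 1360/5.38² = 47.0 W m⁻².
Energy balance: absorbed = emitted ⇒ πR²·S(1−A) = 4πR²·σT_eq⁴, so T_eq⁴ = S(1−A)/(4σ).
T_eq = [47.0 × 0.71 / (4 × 5.67×10⁻⁸)]^(1/4) = (1.47×10⁸)^(1/4) = 110 K.

T_eq ≈ 110 K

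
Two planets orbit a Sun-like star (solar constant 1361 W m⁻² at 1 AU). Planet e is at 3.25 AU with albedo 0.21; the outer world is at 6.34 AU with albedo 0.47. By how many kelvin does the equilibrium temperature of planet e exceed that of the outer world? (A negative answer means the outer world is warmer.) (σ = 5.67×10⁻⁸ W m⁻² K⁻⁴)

ΔT ≈ 51.2 K

T_eq = [S₀(1−A)/(4σd²)]^(1/4), so T ∝ (1−A)^(1/4) / √d.
T₁ = [1361×0.79/(4×5.67×10⁻⁸×3.25²)]^(1/4) = 145.55 K.
T₂ = [1361×0.53/(4×5.67×10⁻⁸×6.34²)]^(1/4) = 94.31 K.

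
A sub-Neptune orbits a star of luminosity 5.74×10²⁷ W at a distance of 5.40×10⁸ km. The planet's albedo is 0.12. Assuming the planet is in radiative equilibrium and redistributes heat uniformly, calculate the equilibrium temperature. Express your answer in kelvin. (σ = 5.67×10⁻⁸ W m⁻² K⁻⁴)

T_eq ≈ 279 K

d = 5.40×10⁸ km = 5.40×10¹¹ m.
Flux: S = L/(4πd²) = 5.74×10²⁷/(4π×(5.40×10¹¹)²) = 1570 W m⁻².
Energy balance: absorbed = emitted ⇒ πR²·S(1−A) = 4πR²·σT_eq⁴, so T_eq⁴ = S(1−A)/(4σ).
T_eq = [1570 × 0.88 / (4 × 5.67×10⁻⁸)]^(1/4) = (6.08×10⁹)^(1/4) = 279 K.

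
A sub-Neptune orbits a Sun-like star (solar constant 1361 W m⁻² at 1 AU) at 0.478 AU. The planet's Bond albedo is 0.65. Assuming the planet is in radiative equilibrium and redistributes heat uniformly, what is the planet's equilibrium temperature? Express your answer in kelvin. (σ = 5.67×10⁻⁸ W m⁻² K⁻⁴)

T_eq ≈ 310 K

Flux at 0.478 AU: S = 1361/0.478² = 5960 W m⁻².
Energy balance: absorbed = emitted ⇒ πR²·S(1−A) = 4πR²·σT_eq⁴, so T_eq⁴ = S(1−A)/(4σ).
T_eq = [5960 × 0.35 / (4 × 5.67×10⁻⁸)]^(1/4) = (9.19×10⁹)^(1/4) = 310 K.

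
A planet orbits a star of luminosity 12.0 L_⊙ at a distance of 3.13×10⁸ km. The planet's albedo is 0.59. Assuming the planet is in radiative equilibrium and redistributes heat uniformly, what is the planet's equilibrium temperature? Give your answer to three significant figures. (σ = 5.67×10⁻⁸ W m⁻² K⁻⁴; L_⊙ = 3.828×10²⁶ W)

d = 3.13×10⁸ km = 3.13×10¹¹ m.
L = 12.0 × 3.828×10²⁶ = 4.59×10²⁷ W.
Flux: S = L/(4πd²) = 4.59×10²⁷/(4π×(3.13×10¹¹)²) = 3730 W m⁻².
Energy balance: absorbed = emitted ⇒ πR²·S(1−A) = 4πR²·σT_eq⁴, so T_eq⁴ = S(1−A)/(4σ).
T_eq = [3730 × 0.41 / (4 × 5.67×10⁻⁸)]^(1/4) = (6.75×10⁹)^(1/4) = 287 K.

T_eq ≈ 287 K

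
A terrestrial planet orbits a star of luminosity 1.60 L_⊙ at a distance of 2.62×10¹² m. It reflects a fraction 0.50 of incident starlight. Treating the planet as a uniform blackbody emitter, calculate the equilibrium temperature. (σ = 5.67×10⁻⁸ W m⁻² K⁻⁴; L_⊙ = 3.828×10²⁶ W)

T_eq ≈ 62.9 K

L = 1.60 × 3.828×10²⁶ = 6.12×10²⁶ W.
Flux: S = L/(4πd²) = 6.12×10²⁶/(4π×(2.62×10¹²)²) = 7.10 W m⁻².
Energy balance: absorbed = emitted ⇒ πR²·S(1−A) = 4πR²·σT_eq⁴, so T_eq⁴ = S(1−A)/(4σ).
T_eq = [7.10 × 0.50 / (4 × 5.67×10⁻⁸)]^(1/4) = (1.57×10⁷)^(1/4) = 62.9 K.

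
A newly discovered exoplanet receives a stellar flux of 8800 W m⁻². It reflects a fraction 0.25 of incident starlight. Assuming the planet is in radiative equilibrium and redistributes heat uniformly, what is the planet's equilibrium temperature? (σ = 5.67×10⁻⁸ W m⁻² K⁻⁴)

Energy balance: absorbed = emitted ⇒ πR²·S(1−A) = 4πR²·σT_eq⁴, so T_eq⁴ = S(1−A)/(4σ).
T_eq = [8800 × 0.75 / (4 × 5.67×10⁻⁸)]^(1/4) = (2.91×10¹⁰)^(1/4) = 413 K.

T_eq ≈ 413 K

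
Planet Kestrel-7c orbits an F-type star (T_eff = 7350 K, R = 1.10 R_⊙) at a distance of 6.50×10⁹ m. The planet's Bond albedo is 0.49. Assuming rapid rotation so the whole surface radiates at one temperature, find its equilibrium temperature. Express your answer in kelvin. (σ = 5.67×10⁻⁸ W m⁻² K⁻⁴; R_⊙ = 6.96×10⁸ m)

R_⋆ = 1.10 × 6.96×10⁸ = 7.66×10⁸ m.
L = 4πR_⋆²σT_⋆⁴ = 4π(7.66×10⁸)² × 5.67×10⁻⁸ × (7350)⁴ = 1.22×10²⁷ W.
S = L/(4πd²) = 2.30×10⁶ W m⁻².
Energy balance: absorbed = emitted ⇒ πR²·S(1−A) = 4πR²·σT_eq⁴, so T_eq⁴ = S(1−A)/(4σ).
T_eq = [2.30×10⁶ × 0.51 / (4 × 5.67×10⁻⁸)]^(1/4) = (5.16×10¹²)^(1/4) = 1510 K.

T_eq ≈ 1510 K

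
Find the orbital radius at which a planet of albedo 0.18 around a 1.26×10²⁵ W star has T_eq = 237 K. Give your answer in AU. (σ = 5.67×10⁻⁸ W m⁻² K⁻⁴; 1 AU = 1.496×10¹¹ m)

From T_eq⁴ = L(1−A)/(16πσd²): d = √[L(1−A)/(16πσT_eq⁴)].
d = √[1.26×10²⁵ × 0.82 / (16π × 5.67×10⁻⁸ × (237)⁴)] = 3.39×10¹⁰ m = 0.227 AU.

d ≈ 0.227 AU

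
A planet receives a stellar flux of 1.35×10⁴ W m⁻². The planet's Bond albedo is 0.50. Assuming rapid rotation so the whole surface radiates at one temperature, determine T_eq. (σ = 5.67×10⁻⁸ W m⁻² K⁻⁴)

Energy balance: absorbed = emitted ⇒ πR²·S(1−A) = 4πR²·σT_eq⁴, so T_eq⁴ = S(1−A)/(4σ).
T_eq = [1.35×10⁴ × 0.50 / (4 × 5.67×10⁻⁸)]^(1/4) = (2.98×10¹⁰)^(1/4) = 415 K.

T_eq ≈ 415 K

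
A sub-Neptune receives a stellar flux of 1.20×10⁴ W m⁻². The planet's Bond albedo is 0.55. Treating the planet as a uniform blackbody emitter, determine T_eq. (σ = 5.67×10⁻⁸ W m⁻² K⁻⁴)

Energy balance: absorbed = emitted ⇒ πR²·S(1−A) = 4πR²·σT_eq⁴, so T_eq⁴ = S(1−A)/(4σ).
T_eq = [1.20×10⁴ × 0.45 / (4 × 5.67×10⁻⁸)]^(1/4) = (2.38×10¹⁰)^(1/4) = 393 K.

T_eq ≈ 393 K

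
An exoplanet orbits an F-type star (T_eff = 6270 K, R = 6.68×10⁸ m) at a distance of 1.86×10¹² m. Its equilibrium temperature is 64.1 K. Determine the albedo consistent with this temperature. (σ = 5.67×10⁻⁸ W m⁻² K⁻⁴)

A ≈ 0.66

L = 4πR_⋆²σT_⋆⁴ = 4π(6.68×10⁸)² × 5.67×10⁻⁸ × (6270)⁴ = 4.91×10²⁶ W.
S = L/(4πd²) = 11.3 W m⁻².
From T_eq⁴ = S(1−A)/(4σ): 1−A = 4σT_eq⁴/S.
1−A = 4 × 5.67×10⁻⁸ × (64.1)⁴ / 11.3 = 0.339.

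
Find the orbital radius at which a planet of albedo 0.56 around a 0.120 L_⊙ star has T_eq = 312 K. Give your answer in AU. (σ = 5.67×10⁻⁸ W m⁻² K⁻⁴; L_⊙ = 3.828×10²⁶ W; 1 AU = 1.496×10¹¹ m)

d ≈ 0.183 AU

L = 0.120 × 3.828×10²⁶ = 4.59×10²⁵ W.
From T_eq⁴ = L(1−A)/(16πσd²): d = √[L(1−A)/(16πσT_eq⁴)].
d = √[4.59×10²⁵ × 0.44 / (16π × 5.67×10⁻⁸ × (312)⁴)] = 2.74×10¹⁰ m = 0.183 AU.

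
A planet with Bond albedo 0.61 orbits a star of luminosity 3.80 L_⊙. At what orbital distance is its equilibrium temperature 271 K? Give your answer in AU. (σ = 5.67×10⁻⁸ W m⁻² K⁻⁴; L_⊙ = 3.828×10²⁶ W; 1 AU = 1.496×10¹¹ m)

d ≈ 1.28 AU

L = 3.80 × 3.828×10²⁶ = 1.45×10²⁷ W.
From T_eq⁴ = L(1−A)/(16πσd²): d = √[L(1−A)/(16πσT_eq⁴)].
d = √[1.45×10²⁷ × 0.39 / (16π × 5.67×10⁻⁸ × (271)⁴)] = 1.92×10¹¹ m = 1.28 AU.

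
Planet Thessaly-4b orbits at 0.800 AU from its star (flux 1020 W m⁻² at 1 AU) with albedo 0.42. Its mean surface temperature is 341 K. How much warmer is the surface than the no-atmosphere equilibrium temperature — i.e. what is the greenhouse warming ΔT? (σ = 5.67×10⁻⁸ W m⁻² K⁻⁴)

ΔT ≈ 88.3 K

S = 1020/0.800² = 1594 W m⁻².
T_eq = [S(1−A)/(4σ)]^(1/4) = [1594×0.58/(4×5.67×10⁻⁸)]^(1/4) = 252.7 K.
ΔT = T_surf − T_eq = 341 − 252.7.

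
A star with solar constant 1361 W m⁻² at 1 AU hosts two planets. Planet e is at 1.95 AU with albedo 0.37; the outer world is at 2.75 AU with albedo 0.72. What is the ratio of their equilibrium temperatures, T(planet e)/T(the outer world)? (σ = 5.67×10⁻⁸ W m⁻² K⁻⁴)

T_eq = [S₀(1−A)/(4σd²)]^(1/4), so T ∝ (1−A)^(1/4) / √d.
T₁ = [1361×0.63/(4×5.67×10⁻⁸×1.95²)]^(1/4) = 177.57 K.
T₂ = [1361×0.28/(4×5.67×10⁻⁸×2.75²)]^(1/4) = 122.09 K.

T₁/T₂ ≈ 1.454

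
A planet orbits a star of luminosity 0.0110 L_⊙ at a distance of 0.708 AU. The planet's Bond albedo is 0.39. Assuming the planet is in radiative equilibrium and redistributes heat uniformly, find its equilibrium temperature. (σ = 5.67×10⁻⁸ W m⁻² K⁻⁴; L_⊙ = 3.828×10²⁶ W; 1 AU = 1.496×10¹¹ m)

d = 0.708 AU = 1.06×10¹¹ m.
L = 0.0110 × 3.828×10²⁶ = 4.21×10²⁴ W.
Flux: S = L/(4πd²) = 4.21×10²⁴/(4π×(1.06×10¹¹)²) = 29.9 W m⁻².
Energy balance: absorbed = emitted ⇒ πR²·S(1−A) = 4πR²·σT_eq⁴, so T_eq⁴ = S(1−A)/(4σ).
T_eq = [29.9 × 0.61 / (4 × 5.67×10⁻⁸)]^(1/4) = (8.03×10⁷)^(1/4) = 94.7 K.

T_eq ≈ 94.7 K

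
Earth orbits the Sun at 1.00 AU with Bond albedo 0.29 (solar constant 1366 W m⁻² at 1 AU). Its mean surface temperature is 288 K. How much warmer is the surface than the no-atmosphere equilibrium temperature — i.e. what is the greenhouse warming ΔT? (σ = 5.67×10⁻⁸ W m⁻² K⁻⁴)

S = 1366/1.00² = 1366 W m⁻².
T_eq = [S(1−A)/(4σ)]^(1/4) = [1366×0.71/(4×5.67×10⁻⁸)]^(1/4) = 255.7 K.
ΔT = T_surf − T_eq = 288 − 255.7.

ΔT ≈ 32.3 K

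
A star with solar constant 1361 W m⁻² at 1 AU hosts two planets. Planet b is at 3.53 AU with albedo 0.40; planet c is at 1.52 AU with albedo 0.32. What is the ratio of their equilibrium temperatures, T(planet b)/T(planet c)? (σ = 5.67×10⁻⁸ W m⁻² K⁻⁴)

T₁/T₂ ≈ 0.636

T_eq = [S₀(1−A)/(4σd²)]^(1/4), so T ∝ (1−A)^(1/4) / √d.
T₁ = [1361×0.60/(4×5.67×10⁻⁸×3.53²)]^(1/4) = 130.38 K.
T₂ = [1361×0.68/(4×5.67×10⁻⁸×1.52²)]^(1/4) = 205.00 K.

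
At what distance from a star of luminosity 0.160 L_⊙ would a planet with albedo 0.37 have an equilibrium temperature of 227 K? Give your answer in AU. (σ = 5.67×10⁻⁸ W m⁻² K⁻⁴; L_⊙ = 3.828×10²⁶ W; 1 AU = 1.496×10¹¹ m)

L = 0.160 × 3.828×10²⁶ = 6.12×10²⁵ W.
From T_eq⁴ = L(1−A)/(16πσd²): d = √[L(1−A)/(16πσT_eq⁴)].
d = √[6.12×10²⁵ × 0.63 / (16π × 5.67×10⁻⁸ × (227)⁴)] = 7.14×10¹⁰ m = 0.477 AU.

d ≈ 0.477 AU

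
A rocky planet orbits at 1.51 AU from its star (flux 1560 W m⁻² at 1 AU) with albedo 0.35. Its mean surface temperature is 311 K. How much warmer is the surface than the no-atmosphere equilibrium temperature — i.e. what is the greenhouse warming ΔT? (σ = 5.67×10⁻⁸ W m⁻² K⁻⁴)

S = 1560/1.51² = 684.2 W m⁻².
T_eq = [S(1−A)/(4σ)]^(1/4) = [684.2×0.65/(4×5.67×10⁻⁸)]^(1/4) = 210.4 K.
ΔT = T_surf − T_eq = 311 − 210.4.

ΔT ≈ 100.6 K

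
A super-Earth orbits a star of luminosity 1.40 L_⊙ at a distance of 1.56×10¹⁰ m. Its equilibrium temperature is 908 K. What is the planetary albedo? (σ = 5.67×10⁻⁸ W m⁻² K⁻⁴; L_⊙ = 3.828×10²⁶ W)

L = 1.40 × 3.828×10²⁶ = 5.36×10²⁶ W.
Flux: S = L/(4πd²) = 5.36×10²⁶/(4π×(1.56×10¹⁰)²) = 1.75×10⁵ W m⁻².
From T_eq⁴ = S(1−A)/(4σ): 1−A = 4σT_eq⁴/S.
1−A = 4 × 5.67×10⁻⁸ × (908)⁴ / 1.75×10⁵ = 0.880.

A ≈ 0.12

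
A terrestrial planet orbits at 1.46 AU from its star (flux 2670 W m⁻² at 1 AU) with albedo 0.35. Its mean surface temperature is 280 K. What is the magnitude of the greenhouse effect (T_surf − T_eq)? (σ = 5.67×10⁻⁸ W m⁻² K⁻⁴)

S = 2670/1.46² = 1253 W m⁻².
T_eq = [S(1−A)/(4σ)]^(1/4) = [1253×0.65/(4×5.67×10⁻⁸)]^(1/4) = 244.8 K.
ΔT = T_surf − T_eq = 280 − 244.8.

ΔT ≈ 35.2 K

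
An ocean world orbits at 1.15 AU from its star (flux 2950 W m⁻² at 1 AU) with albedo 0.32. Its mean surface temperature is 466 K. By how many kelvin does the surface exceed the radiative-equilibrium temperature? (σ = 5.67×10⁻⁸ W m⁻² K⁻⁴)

ΔT ≈ 180.0 K

S = 2950/1.15² = 2231 W m⁻².
T_eq = [S(1−A)/(4σ)]^(1/4) = [2231×0.68/(4×5.67×10⁻⁸)]^(1/4) = 286.0 K.
ΔT = T_surf − T_eq = 466 − 286.0.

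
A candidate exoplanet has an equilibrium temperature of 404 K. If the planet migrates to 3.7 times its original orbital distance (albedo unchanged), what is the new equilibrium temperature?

T_eq ≈ 210 K

T_eq ∝ L^(1/4) · d^(−1/2).
T′ = 404 / 3.7^(1/2) = 210 K.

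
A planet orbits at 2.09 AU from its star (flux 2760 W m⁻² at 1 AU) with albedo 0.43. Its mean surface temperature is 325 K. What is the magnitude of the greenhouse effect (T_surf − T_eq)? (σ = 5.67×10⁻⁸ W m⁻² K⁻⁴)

ΔT ≈ 125.4 K

S = 2760/2.09² = 631.9 W m⁻².
T_eq = [S(1−A)/(4σ)]^(1/4) = [631.9×0.57/(4×5.67×10⁻⁸)]^(1/4) = 199.6 K.
ΔT = T_surf − T_eq = 325 − 199.6.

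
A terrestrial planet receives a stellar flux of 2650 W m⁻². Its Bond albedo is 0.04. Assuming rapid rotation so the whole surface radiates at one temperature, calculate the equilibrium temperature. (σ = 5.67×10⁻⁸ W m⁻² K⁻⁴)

Energy balance: absorbed = emitted ⇒ πR²·S(1−A) = 4πR²·σT_eq⁴, so T_eq⁴ = S(1−A)/(4σ).
T_eq = [2650 × 0.96 / (4 × 5.67×10⁻⁸)]^(1/4) = (1.12×10¹⁰)^(1/4) = 325 K.

T_eq ≈ 325 K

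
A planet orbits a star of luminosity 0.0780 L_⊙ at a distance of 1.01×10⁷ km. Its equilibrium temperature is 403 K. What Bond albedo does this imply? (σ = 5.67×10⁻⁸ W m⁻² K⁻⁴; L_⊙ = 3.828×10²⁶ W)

A ≈ 0.74

d = 1.01×10⁷ km = 1.01×10¹⁰ m.
L = 0.0780 × 3.828×10²⁶ = 2.99×10²⁵ W.
Flux: S = L/(4πd²) = 2.99×10²⁵/(4π×(1.01×10¹⁰)²) = 2.33×10⁴ W m⁻².
From T_eq⁴ = S(1−A)/(4σ): 1−A = 4σT_eq⁴/S.
1−A = 4 × 5.67×10⁻⁸ × (403)⁴ / 2.33×10⁴ = 0.257.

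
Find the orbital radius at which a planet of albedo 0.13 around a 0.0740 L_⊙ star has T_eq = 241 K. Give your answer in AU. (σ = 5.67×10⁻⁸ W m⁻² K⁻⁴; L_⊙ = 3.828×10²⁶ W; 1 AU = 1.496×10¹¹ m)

L = 0.0740 × 3.828×10²⁶ = 2.83×10²⁵ W.
From T_eq⁴ = L(1−A)/(16πσd²): d = √[L(1−A)/(16πσT_eq⁴)].
d = √[2.83×10²⁵ × 0.87 / (16π × 5.67×10⁻⁸ × (241)⁴)] = 5.06×10¹⁰ m = 0.338 AU.

d ≈ 0.338 AU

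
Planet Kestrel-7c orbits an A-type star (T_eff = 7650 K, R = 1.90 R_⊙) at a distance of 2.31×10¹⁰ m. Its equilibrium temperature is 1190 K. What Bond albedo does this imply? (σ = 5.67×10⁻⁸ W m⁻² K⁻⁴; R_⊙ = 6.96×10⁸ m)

A ≈ 0.29

R_⋆ = 1.90 × 6.96×10⁸ = 1.32×10⁹ m.
L = 4πR_⋆²σT_⋆⁴ = 4π(1.32×10⁹)² × 5.67×10⁻⁸ × (7650)⁴ = 4.27×10²⁷ W.
S = L/(4πd²) = 6.36×10⁵ W m⁻².
From T_eq⁴ = S(1−A)/(4σ): 1−A = 4σT_eq⁴/S.
1−A = 4 × 5.67×10⁻⁸ × (1190)⁴ / 6.36×10⁵ = 0.715.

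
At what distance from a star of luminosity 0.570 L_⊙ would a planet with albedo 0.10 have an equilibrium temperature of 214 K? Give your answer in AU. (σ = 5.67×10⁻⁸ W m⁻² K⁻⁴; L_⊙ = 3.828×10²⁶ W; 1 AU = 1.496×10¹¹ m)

L = 0.570 × 3.828×10²⁶ = 2.18×10²⁶ W.
From T_eq⁴ = L(1−A)/(16πσd²): d = √[L(1−A)/(16πσT_eq⁴)].
d = √[2.18×10²⁶ × 0.90 / (16π × 5.67×10⁻⁸ × (214)⁴)] = 1.81×10¹¹ m = 1.21 AU.

d ≈ 1.21 AU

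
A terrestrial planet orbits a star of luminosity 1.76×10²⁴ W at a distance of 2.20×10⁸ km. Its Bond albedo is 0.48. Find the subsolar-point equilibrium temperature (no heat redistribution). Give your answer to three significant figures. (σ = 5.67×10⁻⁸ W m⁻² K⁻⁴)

T_ss ≈ 71.8 K

d = 2.20×10⁸ km = 2.20×10¹¹ m.
Flux: S = L/(4πd²) = 1.76×10²⁴/(4π×(2.20×10¹¹)²) = 2.89 W m⁻².
At the subsolar point the surface absorbs S(1−A) and emits σT⁴ per unit area — no factor of 4, since only the local patch is in balance.
T = [2.89 × 0.52 / 5.67×10⁻⁸]^(1/4) = (2.65×10⁷)^(1/4) = 71.8 K.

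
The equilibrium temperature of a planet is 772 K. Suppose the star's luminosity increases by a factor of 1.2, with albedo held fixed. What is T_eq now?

T_eq ≈ 808 K

T_eq ∝ L^(1/4) · d^(−1/2).
T′ = 772 × 1.2^(1/4) = 808 K.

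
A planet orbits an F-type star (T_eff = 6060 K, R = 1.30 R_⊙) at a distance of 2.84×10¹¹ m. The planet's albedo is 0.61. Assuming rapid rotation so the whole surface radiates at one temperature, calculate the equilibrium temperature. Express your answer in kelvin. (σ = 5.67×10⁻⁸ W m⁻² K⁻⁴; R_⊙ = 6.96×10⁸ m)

T_eq ≈ 191 K

R_⋆ = 1.30 × 6.96×10⁸ = 9.05×10⁸ m.
L = 4πR_⋆²σT_⋆⁴ = 4π(9.05×10⁸)² × 5.67×10⁻⁸ × (6060)⁴ = 7.87×10²⁶ W.
S = L/(4πd²) = 776 W m⁻².
Energy balance: absorbed = emitted ⇒ πR²·S(1−A) = 4πR²·σT_eq⁴, so T_eq⁴ = S(1−A)/(4σ).
T_eq = [776 × 0.39 / (4 × 5.67×10⁻⁸)]^(1/4) = (1.33×10⁹)^(1/4) = 191 K.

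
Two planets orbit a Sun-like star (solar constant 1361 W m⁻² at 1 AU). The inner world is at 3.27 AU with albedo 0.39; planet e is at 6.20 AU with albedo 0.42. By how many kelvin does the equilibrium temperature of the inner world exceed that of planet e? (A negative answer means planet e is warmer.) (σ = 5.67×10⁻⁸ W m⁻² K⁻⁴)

ΔT ≈ 38.5 K

T_eq = [S₀(1−A)/(4σd²)]^(1/4), so T ∝ (1−A)^(1/4) / √d.
T₁ = [1361×0.61/(4×5.67×10⁻⁸×3.27²)]^(1/4) = 136.02 K.
T₂ = [1361×0.58/(4×5.67×10⁻⁸×6.20²)]^(1/4) = 97.55 K.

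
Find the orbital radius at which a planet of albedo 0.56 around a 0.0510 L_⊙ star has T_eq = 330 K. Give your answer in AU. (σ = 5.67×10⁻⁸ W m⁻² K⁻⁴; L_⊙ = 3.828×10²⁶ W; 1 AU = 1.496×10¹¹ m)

L = 0.0510 × 3.828×10²⁶ = 1.95×10²⁵ W.
From T_eq⁴ = L(1−A)/(16πσd²): d = √[L(1−A)/(16πσT_eq⁴)].
d = √[1.95×10²⁵ × 0.44 / (16π × 5.67×10⁻⁸ × (330)⁴)] = 1.59×10¹⁰ m = 0.107 AU.

d ≈ 0.107 AU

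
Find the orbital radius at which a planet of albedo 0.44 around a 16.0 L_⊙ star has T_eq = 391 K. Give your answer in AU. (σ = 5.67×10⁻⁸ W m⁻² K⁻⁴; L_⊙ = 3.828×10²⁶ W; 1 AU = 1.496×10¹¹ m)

L = 16.0 × 3.828×10²⁶ = 6.12×10²⁷ W.
From T_eq⁴ = L(1−A)/(16πσd²): d = √[L(1−A)/(16πσT_eq⁴)].
d = √[6.12×10²⁷ × 0.56 / (16π × 5.67×10⁻⁸ × (391)⁴)] = 2.27×10¹¹ m = 1.52 AU.

d ≈ 1.52 AU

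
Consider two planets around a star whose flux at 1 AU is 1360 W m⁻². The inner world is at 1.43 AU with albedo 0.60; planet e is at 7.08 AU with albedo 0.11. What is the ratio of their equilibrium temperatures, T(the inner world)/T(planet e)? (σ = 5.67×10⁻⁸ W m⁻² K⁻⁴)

T_eq = [S₀(1−A)/(4σd²)]^(1/4), so T ∝ (1−A)^(1/4) / √d.
T₁ = [1360×0.40/(4×5.67×10⁻⁸×1.43²)]^(1/4) = 185.06 K.
T₂ = [1360×0.89/(4×5.67×10⁻⁸×7.08²)]^(1/4) = 101.58 K.

T₁/T₂ ≈ 1.822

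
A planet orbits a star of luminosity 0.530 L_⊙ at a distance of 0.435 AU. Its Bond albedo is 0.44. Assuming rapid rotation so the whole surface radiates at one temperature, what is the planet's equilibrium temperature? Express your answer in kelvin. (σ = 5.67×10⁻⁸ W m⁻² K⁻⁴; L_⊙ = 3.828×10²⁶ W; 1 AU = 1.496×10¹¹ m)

d = 0.435 AU = 6.51×10¹⁰ m.
L = 0.530 × 3.828×10²⁶ = 2.03×10²⁶ W.
Flux: S = L/(4πd²) = 2.03×10²⁶/(4π×(6.51×10¹⁰)²) = 3810 W m⁻².
Energy balance: absorbed = emitted ⇒ πR²·S(1−A) = 4πR²·σT_eq⁴, so T_eq⁴ = S(1−A)/(4σ).
T_eq = [3810 × 0.56 / (4 × 5.67×10⁻⁸)]^(1/4) = (9.41×10⁹)^(1/4) = 311 K.

T_eq ≈ 311 K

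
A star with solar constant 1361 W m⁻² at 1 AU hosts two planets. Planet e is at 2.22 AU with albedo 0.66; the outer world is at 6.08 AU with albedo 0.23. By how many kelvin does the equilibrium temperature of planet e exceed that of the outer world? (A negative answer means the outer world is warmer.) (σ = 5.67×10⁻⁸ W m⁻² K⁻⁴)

T_eq = [S₀(1−A)/(4σd²)]^(1/4), so T ∝ (1−A)^(1/4) / √d.
T₁ = [1361×0.34/(4×5.67×10⁻⁸×2.22²)]^(1/4) = 142.64 K.
T₂ = [1361×0.77/(4×5.67×10⁻⁸×6.08²)]^(1/4) = 105.74 K.

ΔT ≈ 36.9 K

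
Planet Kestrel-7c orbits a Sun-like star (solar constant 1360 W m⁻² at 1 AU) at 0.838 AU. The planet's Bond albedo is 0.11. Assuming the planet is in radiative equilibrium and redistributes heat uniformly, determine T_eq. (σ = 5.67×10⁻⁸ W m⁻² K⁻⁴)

T_eq ≈ 295 K

Flux at 0.838 AU: S = 1360/0.838² = 1940 W m⁻².
Energy balance: absorbed = emitted ⇒ πR²·S(1−A) = 4πR²·σT_eq⁴, so T_eq⁴ = S(1−A)/(4σ).
T_eq = [1940 × 0.89 / (4 × 5.67×10⁻⁸)]^(1/4) = (7.60×10⁹)^(1/4) = 295 K.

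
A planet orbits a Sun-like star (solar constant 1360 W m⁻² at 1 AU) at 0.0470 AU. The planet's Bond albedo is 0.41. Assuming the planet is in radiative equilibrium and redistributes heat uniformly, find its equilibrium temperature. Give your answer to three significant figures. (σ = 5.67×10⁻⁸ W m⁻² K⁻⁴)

T_eq ≈ 1120 K

Flux at 0.0470 AU: S = 1360/0.0470² = 6.16×10⁵ W m⁻².
Energy balance: absorbed = emitted ⇒ πR²·S(1−A) = 4πR²·σT_eq⁴, so T_eq⁴ = S(1−A)/(4σ).
T_eq = [6.16×10⁵ × 0.59 / (4 × 5.67×10⁻⁸)]^(1/4) = (1.60×10¹²)^(1/4) = 1120 K.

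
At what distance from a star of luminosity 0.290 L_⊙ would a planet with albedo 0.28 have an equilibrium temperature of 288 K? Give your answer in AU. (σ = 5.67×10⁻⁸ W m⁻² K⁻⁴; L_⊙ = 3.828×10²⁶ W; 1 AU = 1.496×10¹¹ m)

d ≈ 0.427 AU

L = 0.290 × 3.828×10²⁶ = 1.11×10²⁶ W.
From T_eq⁴ = L(1−A)/(16πσd²): d = √[L(1−A)/(16πσT_eq⁴)].
d = √[1.11×10²⁶ × 0.72 / (16π × 5.67×10⁻⁸ × (288)⁴)] = 6.38×10¹⁰ m = 0.427 AU.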